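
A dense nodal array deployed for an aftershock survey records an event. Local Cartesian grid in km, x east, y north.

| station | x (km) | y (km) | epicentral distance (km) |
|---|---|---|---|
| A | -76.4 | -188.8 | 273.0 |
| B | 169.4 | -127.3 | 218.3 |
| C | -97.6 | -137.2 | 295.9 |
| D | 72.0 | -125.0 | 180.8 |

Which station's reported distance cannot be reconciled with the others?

C

Solve using three stations at a time. Using A, B, D (subtract circle equations pairwise → linear system) gives (x, y) ≈ (48.1, 53.9).
Distances from that point to each station vs reported:
  A: calculated 272.8 vs reported 273.0 → residual 0.2 km
  B: calculated 218.1 vs reported 218.3 → residual 0.2 km
  C: calculated 240.4 vs reported 295.9 → residual 55.5 km
  D: calculated 180.5 vs reported 180.8 → residual 0.3 km
A, B, D are mutually consistent (residuals ≈ 0); C is off by 55.5 km.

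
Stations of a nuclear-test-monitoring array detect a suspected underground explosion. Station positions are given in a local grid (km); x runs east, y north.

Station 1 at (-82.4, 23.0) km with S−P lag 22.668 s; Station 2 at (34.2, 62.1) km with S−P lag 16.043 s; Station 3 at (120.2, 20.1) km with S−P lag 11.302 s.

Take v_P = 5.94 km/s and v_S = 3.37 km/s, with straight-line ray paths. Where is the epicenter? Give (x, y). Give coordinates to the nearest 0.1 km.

(75.6, -55.8)

Distance from S−P lag: d = Δt · v_P v_S / (v_P − v_S) = Δt · (5.94·3.37)/(5.94−3.37) ≈ 7.7890·Δt.
So d_Station 1 = 176.56, d_Station 2 = 124.96, d_Station 3 = 88.03 km.
Circle about each station: (x + 82.4)² + (y − 23.0)² = 176.56²; (x − 34.2)² + (y − 62.1)² = 124.96²; (x − 120.2)² + (y − 20.1)² = 88.03².
Subtracting the Station 1 equation from the Station 2 and Station 3 equations removes the quadratic terms:
233.2 x + 78.2 y = 13265.72
405.2 x − 5.8 y = 30957.44
Solving the 2×2 system: x ≈ 75.6, y ≈ -55.8 km.
Check against Station 1 (with the unrounded x, y): √((x + 82.4)²+(y − 23.0)²) = 176.57 ≈ 176.56 km. ✓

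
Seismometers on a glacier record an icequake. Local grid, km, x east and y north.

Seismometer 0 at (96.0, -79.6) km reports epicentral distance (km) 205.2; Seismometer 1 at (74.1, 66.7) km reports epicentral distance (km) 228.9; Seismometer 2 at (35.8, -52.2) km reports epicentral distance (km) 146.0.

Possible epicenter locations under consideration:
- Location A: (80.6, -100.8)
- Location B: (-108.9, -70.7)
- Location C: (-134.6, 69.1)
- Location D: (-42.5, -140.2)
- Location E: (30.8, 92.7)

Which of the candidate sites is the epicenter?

Location B

For each candidate, compare |candidate − station| to the reported distance:
Location A: residuals Seismometer 0 179.0, Seismometer 1 61.3, Seismometer 2 79.9 → max 179.0 km
Location B: residuals Seismometer 0 0.1, Seismometer 1 0.1, Seismometer 2 0.1 → max 0.1 km
Location C: residuals Seismometer 0 69.2, Seismometer 1 20.2, Seismometer 2 63.2 → max 69.2 km
Location D: residuals Seismometer 0 54.0, Seismometer 1 8.6, Seismometer 2 28.2 → max 54.0 km
Location E: residuals Seismometer 0 21.0, Seismometer 1 178.4, Seismometer 2 1.0 → max 178.4 km
Only Location B has all residuals ≈ 0.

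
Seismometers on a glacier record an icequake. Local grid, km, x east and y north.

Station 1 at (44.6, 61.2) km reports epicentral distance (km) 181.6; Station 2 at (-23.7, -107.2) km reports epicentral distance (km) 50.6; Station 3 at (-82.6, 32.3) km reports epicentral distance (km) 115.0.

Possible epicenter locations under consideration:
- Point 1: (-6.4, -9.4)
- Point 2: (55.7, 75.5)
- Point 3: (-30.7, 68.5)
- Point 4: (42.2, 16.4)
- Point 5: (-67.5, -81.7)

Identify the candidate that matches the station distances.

Point 5

For each candidate, compare |candidate − station| to the reported distance:
Point 1: residuals Station 1 94.5, Station 2 48.7, Station 3 28.1 → max 94.5 km
Point 2: residuals Station 1 163.5, Station 2 148.6, Station 3 29.9 → max 163.5 km
Point 3: residuals Station 1 105.9, Station 2 125.2, Station 3 51.7 → max 125.2 km
Point 4: residuals Station 1 136.7, Station 2 89.5, Station 3 10.8 → max 136.7 km
Point 5: residuals Station 1 0.0, Station 2 0.1, Station 3 0.0 → max 0.1 km
Only Point 5 has all residuals ≈ 0.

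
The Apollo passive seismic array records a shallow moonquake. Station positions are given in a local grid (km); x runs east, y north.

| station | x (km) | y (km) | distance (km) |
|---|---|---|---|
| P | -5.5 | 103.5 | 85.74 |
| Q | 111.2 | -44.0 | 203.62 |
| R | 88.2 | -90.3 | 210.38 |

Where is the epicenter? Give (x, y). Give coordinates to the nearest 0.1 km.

-70.6 km east, 47.7 km north

Circle about each station: (x + 5.5)² + (y − 103.5)² = 85.74²; (x − 111.2)² + (y + 44.0)² = 203.62²; (x − 88.2)² + (y + 90.3)² = 210.38².
Subtracting the P equation from the Q and R equations removes the quadratic terms:
233.4 x − 295.0 y = -30550.82
187.4 x − 387.6 y = -31717.57
Solving the 2×2 system: x ≈ -70.6, y ≈ 47.7 km.
Check against P (with the unrounded x, y): √((x + 5.5)²+(y − 103.5)²) = 85.77 ≈ 85.74 km. ✓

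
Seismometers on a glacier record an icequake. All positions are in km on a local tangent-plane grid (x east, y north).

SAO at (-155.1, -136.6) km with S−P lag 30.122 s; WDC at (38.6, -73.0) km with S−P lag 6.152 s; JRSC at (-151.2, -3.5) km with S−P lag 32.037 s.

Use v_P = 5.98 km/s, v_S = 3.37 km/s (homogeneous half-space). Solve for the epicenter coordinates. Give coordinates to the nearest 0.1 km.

Distance from S−P lag: d = Δt · v_P v_S / (v_P − v_S) = Δt · (5.98·3.37)/(5.98−3.37) ≈ 7.7213·Δt.
So d_SAO = 232.58, d_WDC = 47.50, d_JRSC = 247.37 km.
Circle about each station: (x + 155.1)² + (y + 136.6)² = 232.58²; (x − 38.6)² + (y + 73.0)² = 47.50²; (x + 151.2)² + (y + 3.5)² = 247.37².
Subtracting the SAO equation from the WDC and JRSC equations removes the quadratic terms:
387.4 x + 127.2 y = 15940.60
7.8 x + 266.2 y = -26940.34
Solving the 2×2 system: x ≈ 75.1, y ≈ -103.4 km.
Check against SAO (with the unrounded x, y): √((x + 155.1)²+(y + 136.6)²) = 232.58 ≈ 232.58 km. ✓

(75.1, -103.4)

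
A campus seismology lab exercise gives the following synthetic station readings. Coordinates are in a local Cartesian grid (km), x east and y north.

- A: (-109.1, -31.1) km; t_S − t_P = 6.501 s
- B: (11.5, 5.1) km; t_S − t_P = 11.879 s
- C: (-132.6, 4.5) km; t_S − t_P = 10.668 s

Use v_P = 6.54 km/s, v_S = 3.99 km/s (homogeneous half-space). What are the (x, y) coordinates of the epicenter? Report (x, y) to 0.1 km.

Distance from S−P lag: d = Δt · v_P v_S / (v_P − v_S) = Δt · (6.54·3.99)/(6.54−3.99) ≈ 10.2332·Δt.
So d_A = 66.53, d_B = 121.56, d_C = 109.17 km.
Circle about each station: (x + 109.1)² + (y + 31.1)² = 66.53²; (x − 11.5)² + (y − 5.1)² = 121.56²; (x + 132.6)² + (y − 4.5)² = 109.17².
Subtracting pairs of circle equations eliminates x²+y² and gives linear equations (the radical axes):
241.2 x + 72.4 y = -23062.35
-47.0 x + 71.2 y = -2758.86
Solving the 2×2 system: x ≈ -70.1, y ≈ -85.0 km.

x ≈ -70.1 km, y ≈ -85.0 km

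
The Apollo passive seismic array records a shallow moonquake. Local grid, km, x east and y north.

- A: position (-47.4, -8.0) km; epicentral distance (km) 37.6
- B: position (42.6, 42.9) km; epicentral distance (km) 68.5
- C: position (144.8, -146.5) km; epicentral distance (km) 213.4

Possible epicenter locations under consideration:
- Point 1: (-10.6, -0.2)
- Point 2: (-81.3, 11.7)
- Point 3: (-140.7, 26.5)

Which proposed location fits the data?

For each candidate, compare |candidate − station| to the reported distance:
Point 1: residuals A 0.0, B 0.0, C 0.0 → max 0.0 km
Point 2: residuals A 1.6, B 59.3, C 62.6 → max 62.6 km
Point 3: residuals A 61.9, B 115.5, C 120.4 → max 120.4 km
Only Point 1 has all residuals ≈ 0.

Point 1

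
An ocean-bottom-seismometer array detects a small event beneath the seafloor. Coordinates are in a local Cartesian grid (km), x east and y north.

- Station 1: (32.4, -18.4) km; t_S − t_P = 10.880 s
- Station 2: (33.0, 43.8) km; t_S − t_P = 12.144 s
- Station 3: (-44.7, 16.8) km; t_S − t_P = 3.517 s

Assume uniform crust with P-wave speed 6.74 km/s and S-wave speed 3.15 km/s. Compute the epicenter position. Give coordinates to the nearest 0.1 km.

Distance from S−P lag: d = Δt · v_P v_S / (v_P − v_S) = Δt · (6.74·3.15)/(6.74−3.15) ≈ 5.9139·Δt.
So d_Station 1 = 64.34, d_Station 2 = 71.82, d_Station 3 = 20.80 km.
Circle about each station: (x − 32.4)² + (y + 18.4)² = 64.34²; (x − 33.0)² + (y − 43.8)² = 71.82²; (x + 44.7)² + (y − 16.8)² = 20.80².
Subtracting pairs of circle equations eliminates x²+y² and gives linear equations (the radical axes):
1.2 x + 124.4 y = 600.64
-154.2 x + 70.4 y = 4599.01
Solving the 2×2 system: x ≈ -27.5, y ≈ 5.1 km.

-27.5 km east, 5.1 km north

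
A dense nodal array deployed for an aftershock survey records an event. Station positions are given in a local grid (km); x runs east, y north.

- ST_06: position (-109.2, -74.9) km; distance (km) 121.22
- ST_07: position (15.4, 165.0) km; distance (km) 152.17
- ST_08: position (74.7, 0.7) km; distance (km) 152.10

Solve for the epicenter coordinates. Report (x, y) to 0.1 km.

-72.1 km east, 40.5 km north

Circle about each station: (x + 109.2)² + (y + 74.9)² = 121.22²; (x − 15.4)² + (y − 165.0)² = 152.17²; (x − 74.7)² + (y − 0.7)² = 152.10².
Subtracting pairs of circle equations eliminates x²+y² and gives linear equations (the radical axes):
249.2 x + 479.8 y = 1466.09
367.8 x + 151.2 y = -20394.19
Solving the 2×2 system: x ≈ -72.1, y ≈ 40.5 km.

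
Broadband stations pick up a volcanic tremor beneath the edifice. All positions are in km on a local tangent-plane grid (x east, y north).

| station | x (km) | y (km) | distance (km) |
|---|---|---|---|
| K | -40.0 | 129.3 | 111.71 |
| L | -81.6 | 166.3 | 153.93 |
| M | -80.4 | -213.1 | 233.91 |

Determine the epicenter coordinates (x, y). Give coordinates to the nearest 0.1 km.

-41.8 km east, 17.6 km north

Circle about each station: (x + 40.0)² + (y − 129.3)² = 111.71²; (x + 81.6)² + (y − 166.3)² = 153.93²; (x + 80.4)² + (y + 213.1)² = 233.91².
Subtracting pairs of circle equations eliminates x²+y² and gives linear equations (the radical axes):
-83.2 x + 74.0 y = 4780.44
-80.8 x − 684.8 y = -8677.48
Solving the 2×2 system: x ≈ -41.8, y ≈ 17.6 km.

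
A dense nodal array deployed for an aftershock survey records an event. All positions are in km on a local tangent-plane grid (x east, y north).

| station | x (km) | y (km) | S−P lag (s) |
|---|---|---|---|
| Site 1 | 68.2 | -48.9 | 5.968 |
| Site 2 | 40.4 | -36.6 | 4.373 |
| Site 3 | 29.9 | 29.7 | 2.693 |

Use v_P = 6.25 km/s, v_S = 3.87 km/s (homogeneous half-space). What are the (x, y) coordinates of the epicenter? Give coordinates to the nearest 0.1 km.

45.9 km east, 7.5 km north

Distance from S−P lag: d = Δt · v_P v_S / (v_P − v_S) = Δt · (6.25·3.87)/(6.25−3.87) ≈ 10.1628·Δt.
So d_Site 1 = 60.65, d_Site 2 = 44.44, d_Site 3 = 27.37 km.
Circle about each station: (x − 68.2)² + (y + 48.9)² = 60.65²; (x − 40.4)² + (y + 36.6)² = 44.44²; (x − 29.9)² + (y − 29.7)² = 27.37².
Subtracting pairs of circle equations eliminates x²+y² and gives linear equations (the radical axes):
-55.6 x + 24.6 y = -2367.22
-76.6 x + 157.2 y = -2337.04
Solving the 2×2 system: x ≈ 45.9, y ≈ 7.5 km.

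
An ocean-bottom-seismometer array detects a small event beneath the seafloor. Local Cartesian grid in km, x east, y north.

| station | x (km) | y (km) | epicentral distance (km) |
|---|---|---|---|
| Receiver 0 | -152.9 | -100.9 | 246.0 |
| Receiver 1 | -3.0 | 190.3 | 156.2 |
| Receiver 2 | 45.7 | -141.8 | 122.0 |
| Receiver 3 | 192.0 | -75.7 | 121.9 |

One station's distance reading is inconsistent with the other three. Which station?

Receiver 1

Solve using three stations at a time. Using Receiver 0, Receiver 2, Receiver 3 (subtract circle equations pairwise → linear system) gives (x, y) ≈ (81.1, -25.0).
Distances from that point to each station vs reported:
  Receiver 0: calculated 246.0 vs reported 246.0 → residual 0.0 km
  Receiver 1: calculated 231.2 vs reported 156.2 → residual 75.0 km
  Receiver 2: calculated 122.0 vs reported 122.0 → residual 0.0 km
  Receiver 3: calculated 121.9 vs reported 121.9 → residual 0.0 km
Receiver 0, Receiver 2, Receiver 3 are mutually consistent (residuals ≈ 0); Receiver 1 is off by 75.0 km.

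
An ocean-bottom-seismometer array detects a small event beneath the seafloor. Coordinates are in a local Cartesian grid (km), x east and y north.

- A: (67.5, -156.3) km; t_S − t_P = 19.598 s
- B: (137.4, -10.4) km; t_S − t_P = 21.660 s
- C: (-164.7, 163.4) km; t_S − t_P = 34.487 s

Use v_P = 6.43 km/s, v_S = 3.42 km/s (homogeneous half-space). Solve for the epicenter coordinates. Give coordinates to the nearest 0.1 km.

-17.8 km east, -41.3 km north

Distance from S−P lag: d = Δt · v_P v_S / (v_P − v_S) = Δt · (6.43·3.42)/(6.43−3.42) ≈ 7.3058·Δt.
So d_A = 143.18, d_B = 158.24, d_C = 251.96 km.
Circle about each station: (x − 67.5)² + (y + 156.3)² = 143.18²; (x − 137.4)² + (y + 10.4)² = 158.24²; (x + 164.7)² + (y − 163.4)² = 251.96².
Subtracting the A equation from the B and C equations removes the quadratic terms:
139.8 x + 291.8 y = -14538.41
-464.4 x + 639.4 y = -18143.62
Solving the 2×2 system: x ≈ -17.8, y ≈ -41.3 km.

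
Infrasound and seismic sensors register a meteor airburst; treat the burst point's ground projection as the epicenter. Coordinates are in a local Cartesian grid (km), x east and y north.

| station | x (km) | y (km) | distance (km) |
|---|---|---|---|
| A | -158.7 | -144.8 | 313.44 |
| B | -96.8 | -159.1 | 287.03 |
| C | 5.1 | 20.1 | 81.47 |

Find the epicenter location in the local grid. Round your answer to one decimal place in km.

Circle about each station: (x + 158.7)² + (y + 144.8)² = 313.44²; (x + 96.8)² + (y + 159.1)² = 287.03²; (x − 5.1)² + (y − 20.1)² = 81.47².
Subtracting pairs of circle equations eliminates x²+y² and gives linear equations (the radical axes):
123.8 x − 28.6 y = 4388.73
327.6 x + 329.8 y = 45884.56
Solving the 2×2 system: x ≈ 55.0, y ≈ 84.5 km.

x ≈ 55.0 km, y ≈ 84.5 km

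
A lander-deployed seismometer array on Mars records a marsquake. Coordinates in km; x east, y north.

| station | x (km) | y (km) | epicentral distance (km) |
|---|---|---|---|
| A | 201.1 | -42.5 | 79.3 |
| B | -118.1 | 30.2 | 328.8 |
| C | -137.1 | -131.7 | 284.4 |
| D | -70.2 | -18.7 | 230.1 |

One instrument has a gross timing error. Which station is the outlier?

B

Solve using three stations at a time. Using A, C, D (subtract circle equations pairwise → linear system) gives (x, y) ≈ (145.4, -99.0).
Distances from that point to each station vs reported:
  A: calculated 79.4 vs reported 79.3 → residual 0.1 km
  B: calculated 293.5 vs reported 328.8 → residual 35.3 km
  C: calculated 284.4 vs reported 284.4 → residual 0.0 km
  D: calculated 230.1 vs reported 230.1 → residual 0.0 km
A, C, D are mutually consistent (residuals ≈ 0); B is off by 35.3 km.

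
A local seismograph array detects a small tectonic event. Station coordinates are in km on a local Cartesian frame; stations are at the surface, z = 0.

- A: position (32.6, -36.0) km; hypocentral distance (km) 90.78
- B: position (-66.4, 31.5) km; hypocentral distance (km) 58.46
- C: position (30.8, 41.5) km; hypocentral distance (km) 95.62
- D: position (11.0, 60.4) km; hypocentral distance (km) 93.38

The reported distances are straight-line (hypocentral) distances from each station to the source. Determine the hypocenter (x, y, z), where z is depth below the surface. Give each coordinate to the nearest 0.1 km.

(-43.0, -4.8, 39.4)

Each station gives a sphere (x−x_i)² + (y−y_i)² + z² = d_i² (stations at z=0).
Subtracting the A sphere from B and C: z² cancels, leaving linear equations in x and y:
-198.0 x + 135.0 y = 7865.89
-3.6 x + 155.0 y = -590.05
Solving: x ≈ -43.003, y ≈ -4.806 km (keep extra digits for the depth step; rounded: -43.0, -4.8).
Then from the A sphere: z² = 90.78² − (x − 32.6)² − (y + 36.0)² with x = -43.003, y = -4.806, so z ≈ 39.397 ≈ 39.4 km.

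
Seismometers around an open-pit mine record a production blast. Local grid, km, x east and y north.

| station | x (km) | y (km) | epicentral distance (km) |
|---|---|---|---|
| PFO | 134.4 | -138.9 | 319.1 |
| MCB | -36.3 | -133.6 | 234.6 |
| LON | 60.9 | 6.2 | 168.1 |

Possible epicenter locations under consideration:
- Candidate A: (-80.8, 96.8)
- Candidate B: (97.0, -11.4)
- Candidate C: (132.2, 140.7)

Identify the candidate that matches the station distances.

Candidate A

For each candidate, compare |candidate − station| to the reported distance:
Candidate A: residuals PFO 0.1, MCB 0.1, LON 0.1 → max 0.1 km
Candidate B: residuals PFO 186.2, MCB 53.8, LON 127.9 → max 186.2 km
Candidate C: residuals PFO 39.5, MCB 87.3, LON 15.9 → max 87.3 km
Only Candidate A has all residuals ≈ 0.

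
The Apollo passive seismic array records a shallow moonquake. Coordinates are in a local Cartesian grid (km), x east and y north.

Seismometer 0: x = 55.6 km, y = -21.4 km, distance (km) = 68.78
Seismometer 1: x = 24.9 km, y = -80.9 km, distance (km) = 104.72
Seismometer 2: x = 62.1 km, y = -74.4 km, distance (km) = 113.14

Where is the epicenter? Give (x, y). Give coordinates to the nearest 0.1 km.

(1.6, 21.2)

Circle about each station: (x − 55.6)² + (y + 21.4)² = 68.78²; (x − 24.9)² + (y + 80.9)² = 104.72²; (x − 62.1)² + (y + 74.4)² = 113.14².
Subtracting the Seismometer 0 equation from the Seismometer 1 and Seismometer 2 equations removes the quadratic terms:
-61.4 x − 119.0 y = -2620.09
13.0 x − 106.0 y = -2227.52
Solving the 2×2 system: x ≈ 1.6, y ≈ 21.2 km.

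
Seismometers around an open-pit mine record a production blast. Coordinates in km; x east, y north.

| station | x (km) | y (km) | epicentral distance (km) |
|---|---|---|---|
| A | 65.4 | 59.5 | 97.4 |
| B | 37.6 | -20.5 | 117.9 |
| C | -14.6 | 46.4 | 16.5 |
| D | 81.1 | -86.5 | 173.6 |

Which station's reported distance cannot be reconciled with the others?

B

Solve using three stations at a time. Using A, C, D (subtract circle equations pairwise → linear system) gives (x, y) ≈ (-31.1, 46.0).
Distances from that point to each station vs reported:
  A: calculated 97.4 vs reported 97.4 → residual 0.0 km
  B: calculated 95.6 vs reported 117.9 → residual 22.3 km
  C: calculated 16.5 vs reported 16.5 → residual 0.0 km
  D: calculated 173.6 vs reported 173.6 → residual 0.0 km
A, C, D are mutually consistent (residuals ≈ 0); B is off by 22.3 km.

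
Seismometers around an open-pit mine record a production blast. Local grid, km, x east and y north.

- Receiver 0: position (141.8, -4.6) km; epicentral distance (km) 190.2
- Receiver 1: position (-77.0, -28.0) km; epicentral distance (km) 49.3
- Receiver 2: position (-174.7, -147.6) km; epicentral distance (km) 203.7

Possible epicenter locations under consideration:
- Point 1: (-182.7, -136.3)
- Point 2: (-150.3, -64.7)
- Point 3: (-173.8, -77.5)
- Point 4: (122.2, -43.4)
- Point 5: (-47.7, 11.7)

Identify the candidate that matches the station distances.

For each candidate, compare |candidate − station| to the reported distance:
Point 1: residuals Receiver 0 160.0, Receiver 1 102.0, Receiver 2 189.9 → max 189.9 km
Point 2: residuals Receiver 0 108.0, Receiver 1 32.7, Receiver 2 117.3 → max 117.3 km
Point 3: residuals Receiver 0 133.7, Receiver 1 59.4, Receiver 2 133.6 → max 133.7 km
Point 4: residuals Receiver 0 146.7, Receiver 1 150.5, Receiver 2 111.0 → max 150.5 km
Point 5: residuals Receiver 0 0.0, Receiver 1 0.0, Receiver 2 0.0 → max 0.0 km
Only Point 5 has all residuals ≈ 0.

Point 5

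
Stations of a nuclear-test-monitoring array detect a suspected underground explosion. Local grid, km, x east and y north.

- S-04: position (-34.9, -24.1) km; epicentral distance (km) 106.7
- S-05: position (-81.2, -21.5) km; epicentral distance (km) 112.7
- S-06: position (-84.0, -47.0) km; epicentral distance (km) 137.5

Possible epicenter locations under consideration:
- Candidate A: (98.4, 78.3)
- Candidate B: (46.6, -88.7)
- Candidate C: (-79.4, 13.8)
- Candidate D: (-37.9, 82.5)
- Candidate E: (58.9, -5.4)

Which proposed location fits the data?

For each candidate, compare |candidate − station| to the reported distance:
Candidate A: residuals S-04 61.4, S-05 92.8, S-06 83.8 → max 92.8 km
Candidate B: residuals S-04 2.7, S-05 31.7, S-06 0.4 → max 31.7 km
Candidate C: residuals S-04 48.2, S-05 77.4, S-06 76.5 → max 77.4 km
Candidate D: residuals S-04 0.1, S-05 0.0, S-06 0.0 → max 0.1 km
Candidate E: residuals S-04 11.1, S-05 28.3, S-06 11.3 → max 28.3 km
Only Candidate D has all residuals ≈ 0.

Candidate D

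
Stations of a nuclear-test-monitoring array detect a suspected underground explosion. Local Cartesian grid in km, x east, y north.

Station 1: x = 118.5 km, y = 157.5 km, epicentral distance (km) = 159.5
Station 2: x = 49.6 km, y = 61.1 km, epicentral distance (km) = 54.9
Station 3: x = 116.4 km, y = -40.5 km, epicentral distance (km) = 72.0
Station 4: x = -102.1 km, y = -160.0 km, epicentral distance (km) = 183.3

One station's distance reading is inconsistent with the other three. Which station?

Station 4

Solve using three stations at a time. Using Station 1, Station 2, Station 3 (subtract circle equations pairwise → linear system) gives (x, y) ≈ (63.1, 7.9).
Distances from that point to each station vs reported:
  Station 1: calculated 159.5 vs reported 159.5 → residual 0.0 km
  Station 2: calculated 54.9 vs reported 54.9 → residual 0.0 km
  Station 3: calculated 72.0 vs reported 72.0 → residual 0.0 km
  Station 4: calculated 235.6 vs reported 183.3 → residual 52.3 km
Station 1, Station 2, Station 3 are mutually consistent (residuals ≈ 0); Station 4 is off by 52.3 km.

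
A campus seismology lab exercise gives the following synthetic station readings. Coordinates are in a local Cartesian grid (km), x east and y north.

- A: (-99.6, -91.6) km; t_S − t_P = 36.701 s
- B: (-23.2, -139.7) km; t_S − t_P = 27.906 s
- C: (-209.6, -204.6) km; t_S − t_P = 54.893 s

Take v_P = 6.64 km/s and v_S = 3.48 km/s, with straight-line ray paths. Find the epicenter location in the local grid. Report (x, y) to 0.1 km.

Distance from S−P lag: d = Δt · v_P v_S / (v_P − v_S) = Δt · (6.64·3.48)/(6.64−3.48) ≈ 7.3124·Δt.
So d_A = 268.37, d_B = 204.06, d_C = 401.40 km.
Circle about each station: (x + 99.6)² + (y + 91.6)² = 268.37²; (x + 23.2)² + (y + 139.7)² = 204.06²; (x + 209.6)² + (y + 204.6)² = 401.40².
Subtracting the A equation from the B and C equations removes the quadratic terms:
152.8 x − 96.2 y = 32125.58
-220.0 x − 226.0 y = -21616.90
Solving the 2×2 system: x ≈ 167.7, y ≈ -67.6 km.
Check against A (with the unrounded x, y): √((x + 99.6)²+(y + 91.6)²) = 268.37 ≈ 268.37 km. ✓

167.7 km east, -67.6 km north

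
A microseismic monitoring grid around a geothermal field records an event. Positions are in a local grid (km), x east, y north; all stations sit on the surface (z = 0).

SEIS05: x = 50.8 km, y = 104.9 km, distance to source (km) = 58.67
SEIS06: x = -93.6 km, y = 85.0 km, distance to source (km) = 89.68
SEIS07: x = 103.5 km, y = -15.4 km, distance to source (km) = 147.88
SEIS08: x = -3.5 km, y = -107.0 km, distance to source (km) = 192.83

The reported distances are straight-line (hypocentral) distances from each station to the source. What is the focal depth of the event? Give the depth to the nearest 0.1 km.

Each station gives a sphere (x−x_i)² + (y−y_i)² + z² = d_i² (stations at z=0).
Subtracting the SEIS05 sphere from SEIS06 and SEIS07: z² cancels, leaving linear equations in x and y:
-288.8 x − 39.8 y = -2199.02
105.4 x − 240.6 y = -21061.57
Solving: x ≈ -4.196, y ≈ 85.700 km (keep extra digits for the depth step; rounded: -4.2, 85.7).
Then from the SEIS05 sphere: z² = 58.67² − (x − 50.8)² − (y − 104.9)² with x = -4.196, y = 85.700, so z ≈ 6.998 ≈ 7.0 km.

7.0 km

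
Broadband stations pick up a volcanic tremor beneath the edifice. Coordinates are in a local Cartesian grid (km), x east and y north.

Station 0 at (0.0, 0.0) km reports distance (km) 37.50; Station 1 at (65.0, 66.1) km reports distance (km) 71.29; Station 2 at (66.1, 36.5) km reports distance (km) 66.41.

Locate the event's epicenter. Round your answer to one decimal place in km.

Circle about each station: x² + y² = 37.50²; (x − 65.0)² + (y − 66.1)² = 71.29²; (x − 66.1)² + (y − 36.5)² = 66.41².
Subtracting pairs of circle equations eliminates x²+y² and gives linear equations (the radical axes):
130.0 x + 132.2 y = 4918.20
132.2 x + 73.0 y = 2697.42
Solving the 2×2 system: x ≈ -0.3, y ≈ 37.5 km.

-0.3 km east, 37.5 km north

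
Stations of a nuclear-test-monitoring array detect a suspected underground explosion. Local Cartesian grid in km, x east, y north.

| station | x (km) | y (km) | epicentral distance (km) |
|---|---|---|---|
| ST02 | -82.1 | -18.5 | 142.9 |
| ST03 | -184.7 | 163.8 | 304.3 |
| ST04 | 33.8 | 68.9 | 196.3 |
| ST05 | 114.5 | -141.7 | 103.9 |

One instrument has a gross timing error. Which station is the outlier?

ST03

Solve using three stations at a time. Using ST02, ST04, ST05 (subtract circle equations pairwise → linear system) gives (x, y) ≈ (11.8, -126.1).
Distances from that point to each station vs reported:
  ST02: calculated 142.9 vs reported 142.9 → residual 0.0 km
  ST03: calculated 350.3 vs reported 304.3 → residual 46.0 km
  ST04: calculated 196.3 vs reported 196.3 → residual 0.0 km
  ST05: calculated 103.8 vs reported 103.9 → residual 0.1 km
ST02, ST04, ST05 are mutually consistent (residuals ≈ 0); ST03 is off by 46.0 km.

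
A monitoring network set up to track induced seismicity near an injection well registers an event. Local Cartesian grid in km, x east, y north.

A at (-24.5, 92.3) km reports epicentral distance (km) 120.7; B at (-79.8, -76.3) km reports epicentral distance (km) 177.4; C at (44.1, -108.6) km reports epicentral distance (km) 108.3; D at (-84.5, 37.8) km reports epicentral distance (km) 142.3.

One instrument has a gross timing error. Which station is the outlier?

Solve using three stations at a time. Using A, C, D (subtract circle equations pairwise → linear system) gives (x, y) ≈ (52.5, -0.6).
Distances from that point to each station vs reported:
  A: calculated 120.7 vs reported 120.7 → residual 0.0 km
  B: calculated 152.4 vs reported 177.4 → residual 25.0 km
  C: calculated 108.3 vs reported 108.3 → residual 0.0 km
  D: calculated 142.3 vs reported 142.3 → residual 0.0 km
A, C, D are mutually consistent (residuals ≈ 0); B is off by 25.0 km.

B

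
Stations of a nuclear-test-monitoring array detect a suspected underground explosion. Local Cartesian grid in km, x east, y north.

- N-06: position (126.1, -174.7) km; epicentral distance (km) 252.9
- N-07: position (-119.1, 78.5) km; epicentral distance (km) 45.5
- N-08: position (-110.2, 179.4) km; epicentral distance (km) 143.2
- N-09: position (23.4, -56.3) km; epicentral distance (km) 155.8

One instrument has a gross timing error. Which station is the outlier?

N-06

Solve using three stations at a time. Using N-07, N-08, N-09 (subtract circle equations pairwise → linear system) gives (x, y) ≈ (-101.8, 36.5).
Distances from that point to each station vs reported:
  N-06: calculated 310.7 vs reported 252.9 → residual 57.8 km
  N-07: calculated 45.5 vs reported 45.5 → residual 0.0 km
  N-08: calculated 143.2 vs reported 143.2 → residual 0.0 km
  N-09: calculated 155.8 vs reported 155.8 → residual 0.0 km
N-07, N-08, N-09 are mutually consistent (residuals ≈ 0); N-06 is off by 57.8 km.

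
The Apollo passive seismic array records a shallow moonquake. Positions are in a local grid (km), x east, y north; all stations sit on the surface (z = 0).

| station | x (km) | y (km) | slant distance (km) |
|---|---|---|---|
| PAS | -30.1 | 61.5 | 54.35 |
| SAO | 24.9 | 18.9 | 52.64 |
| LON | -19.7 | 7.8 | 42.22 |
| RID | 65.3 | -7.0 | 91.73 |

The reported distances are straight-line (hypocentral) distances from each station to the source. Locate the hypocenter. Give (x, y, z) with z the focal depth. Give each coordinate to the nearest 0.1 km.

Each station gives a sphere (x−x_i)² + (y−y_i)² + z² = d_i² (stations at z=0).
Subtracting the PAS sphere from SAO and LON: z² cancels, leaving linear equations in x and y:
110.0 x − 85.2 y = -3528.09
20.8 x − 107.4 y = -3067.94
Solving: x ≈ -11.704, y ≈ 26.299 km (keep extra digits for the depth step; rounded: -11.7, 26.3).
Then from the PAS sphere: z² = 54.35² − (x + 30.1)² − (y − 61.5)² with x = -11.704, y = 26.299, so z ≈ 37.100 ≈ 37.1 km.
Check against RID (with the unrounded solution): distance 91.73 ≈ 91.73 km. ✓

(-11.7, 26.3, 37.1)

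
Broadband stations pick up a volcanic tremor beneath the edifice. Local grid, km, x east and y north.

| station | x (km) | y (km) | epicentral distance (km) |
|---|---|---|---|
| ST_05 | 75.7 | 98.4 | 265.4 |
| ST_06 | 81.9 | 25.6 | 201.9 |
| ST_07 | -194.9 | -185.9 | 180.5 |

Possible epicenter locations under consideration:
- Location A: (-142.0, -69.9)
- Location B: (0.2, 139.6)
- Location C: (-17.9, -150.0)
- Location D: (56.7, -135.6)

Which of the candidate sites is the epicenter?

For each candidate, compare |candidate − station| to the reported distance:
Location A: residuals ST_05 9.8, ST_06 41.5, ST_07 53.0 → max 53.0 km
Location B: residuals ST_05 179.4, ST_06 61.6, ST_07 199.0 → max 199.0 km
Location C: residuals ST_05 0.0, ST_06 0.1, ST_07 0.1 → max 0.1 km
Location D: residuals ST_05 30.6, ST_06 38.7, ST_07 76.1 → max 76.1 km
Only Location C has all residuals ≈ 0.

Location C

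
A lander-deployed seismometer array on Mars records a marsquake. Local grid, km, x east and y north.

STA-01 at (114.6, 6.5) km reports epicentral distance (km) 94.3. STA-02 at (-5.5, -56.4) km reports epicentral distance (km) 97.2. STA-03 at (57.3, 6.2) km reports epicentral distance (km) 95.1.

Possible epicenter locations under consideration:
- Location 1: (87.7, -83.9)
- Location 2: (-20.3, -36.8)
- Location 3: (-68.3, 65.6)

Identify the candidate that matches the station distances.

Location 1

For each candidate, compare |candidate − station| to the reported distance:
Location 1: residuals STA-01 0.0, STA-02 0.0, STA-03 0.0 → max 0.0 km
Location 2: residuals STA-01 47.4, STA-02 72.6, STA-03 6.4 → max 72.6 km
Location 3: residuals STA-01 97.9, STA-02 40.0, STA-03 43.8 → max 97.9 km
Only Location 1 has all residuals ≈ 0.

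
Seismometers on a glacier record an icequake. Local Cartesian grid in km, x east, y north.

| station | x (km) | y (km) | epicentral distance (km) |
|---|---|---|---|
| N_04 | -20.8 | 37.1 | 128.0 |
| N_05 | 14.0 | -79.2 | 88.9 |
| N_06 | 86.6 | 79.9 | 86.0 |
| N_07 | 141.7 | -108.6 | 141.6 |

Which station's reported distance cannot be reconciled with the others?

Solve using three stations at a time. Using N_05, N_06, N_07 (subtract circle equations pairwise → linear system) gives (x, y) ≈ (52.2, 1.1).
Distances from that point to each station vs reported:
  N_04: calculated 81.4 vs reported 128.0 → residual 46.6 km
  N_05: calculated 88.9 vs reported 88.9 → residual 0.0 km
  N_06: calculated 86.0 vs reported 86.0 → residual 0.0 km
  N_07: calculated 141.6 vs reported 141.6 → residual 0.0 km
N_05, N_06, N_07 are mutually consistent (residuals ≈ 0); N_04 is off by 46.6 km.

N_04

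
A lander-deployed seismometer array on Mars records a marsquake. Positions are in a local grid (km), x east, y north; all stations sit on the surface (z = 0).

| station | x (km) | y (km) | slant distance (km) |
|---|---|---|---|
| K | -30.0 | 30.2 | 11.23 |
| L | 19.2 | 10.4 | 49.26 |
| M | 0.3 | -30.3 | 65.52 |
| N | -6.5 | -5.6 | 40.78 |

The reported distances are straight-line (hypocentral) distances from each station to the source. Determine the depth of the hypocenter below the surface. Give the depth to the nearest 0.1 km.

z ≈ 10.1 km

Each station gives a sphere (x−x_i)² + (y−y_i)² + z² = d_i² (stations at z=0).
Subtracting the K sphere from L and M: z² cancels, leaving linear equations in x and y:
98.4 x − 39.6 y = -3635.67
60.6 x − 121.0 y = -5060.62
Solving: x ≈ -25.195, y ≈ 29.205 km (keep extra digits for the depth step; rounded: -25.2, 29.2).
Then from the K sphere: z² = 11.23² − (x + 30.0)² − (y − 30.2)² with x = -25.195, y = 29.205, so z ≈ 10.101 ≈ 10.1 km.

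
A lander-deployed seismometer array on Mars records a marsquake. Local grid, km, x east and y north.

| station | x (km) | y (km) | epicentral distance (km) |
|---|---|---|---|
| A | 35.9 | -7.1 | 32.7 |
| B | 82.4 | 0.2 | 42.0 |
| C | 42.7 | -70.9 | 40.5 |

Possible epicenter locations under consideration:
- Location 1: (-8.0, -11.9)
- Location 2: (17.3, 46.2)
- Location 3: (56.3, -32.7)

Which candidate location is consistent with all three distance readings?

For each candidate, compare |candidate − station| to the reported distance:
Location 1: residuals A 11.5, B 49.2, C 37.3 → max 49.2 km
Location 2: residuals A 23.8, B 37.7, C 79.3 → max 79.3 km
Location 3: residuals A 0.0, B 0.0, C 0.0 → max 0.0 km
Only Location 3 has all residuals ≈ 0.

Location 3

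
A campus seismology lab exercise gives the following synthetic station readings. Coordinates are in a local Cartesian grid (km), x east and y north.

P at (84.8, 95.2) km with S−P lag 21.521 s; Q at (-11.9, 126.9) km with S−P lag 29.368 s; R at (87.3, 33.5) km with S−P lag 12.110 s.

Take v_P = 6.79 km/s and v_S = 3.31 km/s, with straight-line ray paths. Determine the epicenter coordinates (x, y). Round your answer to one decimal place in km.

Distance from S−P lag: d = Δt · v_P v_S / (v_P − v_S) = Δt · (6.79·3.31)/(6.79−3.31) ≈ 6.4583·Δt.
So d_P = 138.99, d_Q = 189.67, d_R = 78.21 km.
Circle about each station: (x − 84.8)² + (y − 95.2)² = 138.99²; (x + 11.9)² + (y − 126.9)² = 189.67²; (x − 87.3)² + (y − 33.5)² = 78.21².
Subtracting pairs of circle equations eliminates x²+y² and gives linear equations (the radical axes):
-193.4 x + 63.4 y = -16665.35
5.0 x − 123.4 y = 5690.88
Solving the 2×2 system: x ≈ 72.0, y ≈ -43.2 km.

72.0 km east, -43.2 km north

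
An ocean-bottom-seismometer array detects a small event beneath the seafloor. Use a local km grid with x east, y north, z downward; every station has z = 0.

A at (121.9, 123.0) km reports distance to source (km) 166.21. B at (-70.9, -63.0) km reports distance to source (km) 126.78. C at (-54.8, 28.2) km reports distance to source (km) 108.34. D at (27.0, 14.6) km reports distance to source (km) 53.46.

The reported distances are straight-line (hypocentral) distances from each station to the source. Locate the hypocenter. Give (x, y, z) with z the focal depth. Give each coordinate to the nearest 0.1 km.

Each station gives a sphere (x−x_i)² + (y−y_i)² + z² = d_i² (stations at z=0).
Subtracting the A sphere from B and C: z² cancels, leaving linear equations in x and y:
-385.6 x − 372.0 y = -9440.20
-353.4 x − 189.6 y = -10302.12
Solving: x ≈ 35.002, y ≈ -10.904 km (keep extra digits for the depth step; rounded: 35.0, -10.9).
Then from the A sphere: z² = 166.21² − (x − 121.9)² − (y − 123.0)² with x = 35.002, y = -10.904, so z ≈ 46.306 ≈ 46.3 km.
Check against D (with the unrounded solution): distance 53.47 ≈ 53.46 km. ✓

x ≈ 35.0 km, y ≈ -10.9 km, depth ≈ 46.3 km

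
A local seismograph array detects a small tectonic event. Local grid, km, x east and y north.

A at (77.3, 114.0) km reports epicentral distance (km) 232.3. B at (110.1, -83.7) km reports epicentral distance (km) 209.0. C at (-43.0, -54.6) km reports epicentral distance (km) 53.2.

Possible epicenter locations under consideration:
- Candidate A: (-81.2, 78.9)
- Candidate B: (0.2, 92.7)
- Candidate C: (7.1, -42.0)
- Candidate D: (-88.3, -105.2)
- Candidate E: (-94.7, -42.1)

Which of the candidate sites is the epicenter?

For each candidate, compare |candidate − station| to the reported distance:
Candidate A: residuals A 70.0, B 42.1, C 85.7 → max 85.7 km
Candidate B: residuals A 152.3, B 1.2, C 100.3 → max 152.3 km
Candidate C: residuals A 61.2, B 97.9, C 1.5 → max 97.9 km
Candidate D: residuals A 42.4, B 9.4, C 14.7 → max 42.4 km
Candidate E: residuals A 0.0, B 0.0, C 0.0 → max 0.0 km
Only Candidate E has all residuals ≈ 0.

Candidate E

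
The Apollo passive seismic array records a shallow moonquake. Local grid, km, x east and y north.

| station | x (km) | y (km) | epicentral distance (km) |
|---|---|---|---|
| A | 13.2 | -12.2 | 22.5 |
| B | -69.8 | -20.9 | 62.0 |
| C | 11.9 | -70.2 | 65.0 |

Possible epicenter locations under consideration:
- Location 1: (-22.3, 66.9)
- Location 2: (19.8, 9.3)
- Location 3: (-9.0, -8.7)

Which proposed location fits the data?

For each candidate, compare |candidate − station| to the reported distance:
Location 1: residuals A 64.2, B 37.8, C 76.3 → max 76.3 km
Location 2: residuals A 0.0, B 32.6, C 14.9 → max 32.6 km
Location 3: residuals A 0.0, B 0.0, C 0.0 → max 0.0 km
Only Location 3 has all residuals ≈ 0.

Location 3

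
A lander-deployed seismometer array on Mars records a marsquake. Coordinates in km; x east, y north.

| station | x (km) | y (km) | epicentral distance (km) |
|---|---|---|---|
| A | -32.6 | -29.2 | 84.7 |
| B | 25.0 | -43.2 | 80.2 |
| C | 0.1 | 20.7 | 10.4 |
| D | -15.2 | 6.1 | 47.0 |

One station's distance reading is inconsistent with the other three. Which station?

Solve using three stations at a time. Using A, B, D (subtract circle equations pairwise → linear system) gives (x, y) ≈ (20.4, 36.9).
Distances from that point to each station vs reported:
  A: calculated 84.8 vs reported 84.7 → residual 0.1 km
  B: calculated 80.3 vs reported 80.2 → residual 0.1 km
  C: calculated 26.0 vs reported 10.4 → residual 15.6 km
  D: calculated 47.1 vs reported 47.0 → residual 0.1 km
A, B, D are mutually consistent (residuals ≈ 0); C is off by 15.6 km.

C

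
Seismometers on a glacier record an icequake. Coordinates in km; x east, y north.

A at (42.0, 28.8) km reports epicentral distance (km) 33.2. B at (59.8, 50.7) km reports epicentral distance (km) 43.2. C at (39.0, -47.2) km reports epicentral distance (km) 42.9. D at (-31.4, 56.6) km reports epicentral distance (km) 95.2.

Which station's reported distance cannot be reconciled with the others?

Solve using three stations at a time. Using A, C, D (subtract circle equations pairwise → linear system) gives (x, y) ≈ (41.7, -4.4).
Distances from that point to each station vs reported:
  A: calculated 33.2 vs reported 33.2 → residual 0.0 km
  B: calculated 58.0 vs reported 43.2 → residual 14.8 km
  C: calculated 42.9 vs reported 42.9 → residual 0.0 km
  D: calculated 95.2 vs reported 95.2 → residual 0.0 km
A, C, D are mutually consistent (residuals ≈ 0); B is off by 14.8 km.

B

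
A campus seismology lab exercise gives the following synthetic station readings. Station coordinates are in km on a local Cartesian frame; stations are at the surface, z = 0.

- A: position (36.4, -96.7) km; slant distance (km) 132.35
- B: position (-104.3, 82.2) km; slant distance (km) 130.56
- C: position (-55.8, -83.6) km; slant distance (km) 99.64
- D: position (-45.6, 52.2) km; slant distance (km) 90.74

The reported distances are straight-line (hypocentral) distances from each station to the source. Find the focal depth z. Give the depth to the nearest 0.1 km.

65.5 km

Each station gives a sphere (x−x_i)² + (y−y_i)² + z² = d_i² (stations at z=0).
Subtracting the A sphere from B and C: z² cancels, leaving linear equations in x and y:
-281.4 x + 357.8 y = 7430.09
-184.4 x + 26.2 y = 7015.14
Solving: x ≈ -39.507, y ≈ -10.305 km (keep extra digits for the depth step; rounded: -39.5, -10.3).
Then from the A sphere: z² = 132.35² − (x − 36.4)² − (y + 96.7)² with x = -39.507, y = -10.305, so z ≈ 65.502 ≈ 65.5 km.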